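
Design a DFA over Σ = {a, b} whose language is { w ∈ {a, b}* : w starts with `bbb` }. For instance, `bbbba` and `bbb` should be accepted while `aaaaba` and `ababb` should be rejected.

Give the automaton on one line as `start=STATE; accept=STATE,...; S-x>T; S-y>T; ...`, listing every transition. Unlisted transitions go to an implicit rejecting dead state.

start=s0; accept=s3; s0-a>s4; s0-b>s1; s1-a>s4; s1-b>s2; s2-a>s4; s2-b>s3; s3-a>s3; s3-b>s3; s4-a>s4; s4-b>s4

Walk along `bbb` while the input agrees: from s0 take `b` to s1, and so on. Any deviation drops to the rejecting sink s4. Once s3 is reached the prefix is confirmed and every continuation is accepted.
        a   b  
>  s0   s4  s1 
   s1   s4  s2 
   s2   s4  s3 
 * s3   s3  s3 
   s4   s4  s4 
(> = start, * = accepting)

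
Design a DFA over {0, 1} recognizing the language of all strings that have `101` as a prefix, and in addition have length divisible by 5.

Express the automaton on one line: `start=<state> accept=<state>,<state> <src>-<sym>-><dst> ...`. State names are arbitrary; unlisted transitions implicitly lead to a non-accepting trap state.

Build one automaton per condition and run them in lockstep. The first has 5 states tracking whether the input so far still matches the prefix `101`; the second has 5 states tracking the input length modulo 5. A product state is a pair (one from each), accepting exactly when both do. Minimizing collapses redundant product states.
A 9-state machine:
       0  1 
>  A   B  C 
   B   B  B 
   C   D  B 
   D   B  E 
   E   F  F 
   F   G  G 
 * G   H  H 
   H   I  I 
   I   E  E 
(> = start, * = accepting)

start=A accept=G A-0->B A-1->C B-0->B B-1->B C-0->D C-1->B D-0->B D-1->E E-0->F E-1->F F-0->G F-1->G G-0->H G-1->H H-0->I H-1->I I-0->E I-1->E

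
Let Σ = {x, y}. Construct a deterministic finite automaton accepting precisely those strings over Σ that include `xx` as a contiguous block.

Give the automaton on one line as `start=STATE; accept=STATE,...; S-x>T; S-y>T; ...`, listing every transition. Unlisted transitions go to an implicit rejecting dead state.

start=S0; accept=S2; S0-x>S1; S0-y>S0; S1-x>S2; S1-y>S0; S2-x>S2; S2-y>S2

Track how much of `xx` has been matched so far: state S0 is no progress, S2 is the absorbing accept state reached once `xx` has occurred. Intermediate states record partial matches; on a mismatch, fall back to the longest reusable overlap.
3 states suffice.
        x   y  
>  S0   S1  S0 
   S1   S2  S0 
 * S2   S2  S2 
(> = start, * = accepting)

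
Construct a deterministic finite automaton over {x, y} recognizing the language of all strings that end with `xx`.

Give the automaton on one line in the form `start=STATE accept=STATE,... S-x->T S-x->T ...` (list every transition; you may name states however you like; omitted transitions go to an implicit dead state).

start=s0 accept=s2 s0-x->s1 s0-y->s0 s1-x->s2 s1-y->s0 s2-x->s2 s2-y->s0

Let each state record the length of the longest suffix of the input read so far that is also a prefix of `xx`. s1 means the last symbol is `x`; s2 means the last 2 symbols are `xx`. Accept only at s2, where the string currently ends in `xx`.
With 3 states:
        x   y  
>  s0   s1  s0 
   s1   s2  s0 
 * s2   s2  s0 
(> = start, * = accepting)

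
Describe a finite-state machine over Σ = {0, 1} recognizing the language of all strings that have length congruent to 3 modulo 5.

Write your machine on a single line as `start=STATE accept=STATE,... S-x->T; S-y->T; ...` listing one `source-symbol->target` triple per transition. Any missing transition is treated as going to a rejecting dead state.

start=S0; accept=S3; S0-0->S1; S0-1->S1; S1-0->S2; S1-1->S2; S2-0->S3; S2-1->S3; S3-0->S4; S3-1->S4; S4-0->S0; S4-1->S0

Count input length modulo 5: every symbol advances one step around the cycle S0 → S1 → S2 → S3 → S4 → S0. Accept at S3.
5 states suffice.
        0   1  
>  S0   S1  S1 
   S1   S2  S2 
   S2   S3  S3 
 * S3   S4  S4 
   S4   S0  S0 
(> = start, * = accepting)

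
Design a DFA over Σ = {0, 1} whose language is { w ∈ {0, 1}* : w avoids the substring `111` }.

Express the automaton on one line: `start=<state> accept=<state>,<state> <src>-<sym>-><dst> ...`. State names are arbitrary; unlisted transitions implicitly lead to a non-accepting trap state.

This is the complement of 'contains `111`'. Use the same substring-matching states — s0 through s3 holding how much of `111` has just been matched — but flip the accepting set: everything except the trap s3 accepts.
A 4-state machine:
        0   1  
>* s0   s0  s1 
 * s1   s0  s2 
 * s2   s0  s3 
   s3   s3  s3 
(> = start, * = accepting)

start=s0 accept=s0,s1,s2 s0-0->s0 s0-1->s1 s1-0->s0 s1-1->s2 s2-0->s0 s2-1->s3 s3-0->s3 s3-1->s3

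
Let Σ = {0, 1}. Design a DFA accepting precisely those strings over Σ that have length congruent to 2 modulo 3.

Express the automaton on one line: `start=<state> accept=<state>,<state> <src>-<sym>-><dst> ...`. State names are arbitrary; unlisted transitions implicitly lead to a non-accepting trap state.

start=S0 accept=S2 S0-0->S1 S0-1->S1 S1-0->S2 S1-1->S2 S2-0->S0 S2-1->S0

Only the length mod 3 matters, so use a 3-cycle: from any state, every input symbol moves to the next state, wrapping S2 back to S0. Mark S2 accepting.
3 states suffice.
        0   1  
>  S0   S1  S1 
   S1   S2  S2 
 * S2   S0  S0 
(> = start, * = accepting)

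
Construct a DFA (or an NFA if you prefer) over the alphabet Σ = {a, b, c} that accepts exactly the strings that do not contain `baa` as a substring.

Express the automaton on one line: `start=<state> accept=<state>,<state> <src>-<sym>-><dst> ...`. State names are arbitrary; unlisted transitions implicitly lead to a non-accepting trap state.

Track partial matches of the forbidden pattern `baa`. State S3 is a dead state reached once `baa` has occurred; every other state accepts. S0 means no part of `baa` is currently matched.
With 4 states:
        a   b   c  
>* S0   S0  S1  S0 
 * S1   S2  S1  S0 
 * S2   S3  S1  S0 
   S3   S3  S3  S3 
(> = start, * = accepting)

start=S0 accept=S0,S1,S2 S0-a->S0 S0-b->S1 S0-c->S0 S1-a->S2 S1-b->S1 S1-c->S0 S2-a->S3 S2-b->S1 S2-c->S0 S3-a->S3 S3-b->S3 S3-c->S3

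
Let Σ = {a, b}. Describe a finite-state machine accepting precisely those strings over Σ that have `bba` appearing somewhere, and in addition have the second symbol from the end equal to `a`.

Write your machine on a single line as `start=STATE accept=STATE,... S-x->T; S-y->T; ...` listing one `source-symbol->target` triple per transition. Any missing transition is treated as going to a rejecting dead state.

start=s0; accept=s4,s5; s0-a->s0; s0-b->s1; s1-a->s0; s1-b->s2; s2-a->s3; s2-b->s2; s3-a->s4; s3-b->s5; s4-a->s4; s4-b->s5; s5-a->s3; s5-b->s2

Handle the two conditions separately and then intersect. One (4 states) tracks whether and how much of `bba` has been seen; the other (7 states) tracks the last 2 symbols read. Each combined state is a pair, one component from each; accept when both components accept. After merging equivalent states the machine shrinks.
6 states suffice.
        a   b  
>  s0   s0  s1 
   s1   s0  s2 
   s2   s3  s2 
   s3   s4  s5 
 * s4   s4  s5 
 * s5   s3  s2 
(> = start, * = accepting)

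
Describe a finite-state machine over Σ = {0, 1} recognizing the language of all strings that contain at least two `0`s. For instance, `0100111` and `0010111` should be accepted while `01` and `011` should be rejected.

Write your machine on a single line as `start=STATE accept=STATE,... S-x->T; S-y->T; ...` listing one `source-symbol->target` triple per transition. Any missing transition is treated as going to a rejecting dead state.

start=s0; accept=s2,s3; s0-0->s1; s0-1->s0; s1-0->s2; s1-1->s1; s2-0->s3; s2-1->s2; s3-0->s3; s3-1->s3

Only the number of `0`s matters, and only up to 3. Make a chain s0 → s1 → s2 → s3 advanced by each `0` (with s3 absorbing); every other symbol self-loops. The accepting set is {s2, s3}.
A 4-state machine:
        0   1  
>  s0   s1  s0 
   s1   s2  s1 
 * s2   s3  s2 
 * s3   s3  s3 
(> = start, * = accepting)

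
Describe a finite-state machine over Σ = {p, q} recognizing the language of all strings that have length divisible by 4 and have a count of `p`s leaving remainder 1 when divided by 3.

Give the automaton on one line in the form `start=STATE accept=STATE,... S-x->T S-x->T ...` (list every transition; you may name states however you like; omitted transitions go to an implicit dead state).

start=A accept=J A-p->B A-q->C B-p->D B-q->E C-p->E C-q->F D-p->G D-q->H E-p->H E-q->I F-p->I F-q->G G-p->J G-q->A H-p->A H-q->K I-p->K I-q->J J-p->L J-q->B K-p->C K-q->L L-p->F L-q->D

Build one automaton per condition and run them in lockstep. The first has 4 states tracking the input length modulo 4; the second has 3 states tracking the count of `p`s modulo 3. A product state is a pair (one from each), accepting exactly when both do.
A 12-state machine:
       p  q 
>  A   B  C 
   B   D  E 
   C   E  F 
   D   G  H 
   E   H  I 
   F   I  G 
   G   J  A 
   H   A  K 
   I   K  J 
 * J   L  B 
   K   C  L 
   L   F  D 
(> = start, * = accepting)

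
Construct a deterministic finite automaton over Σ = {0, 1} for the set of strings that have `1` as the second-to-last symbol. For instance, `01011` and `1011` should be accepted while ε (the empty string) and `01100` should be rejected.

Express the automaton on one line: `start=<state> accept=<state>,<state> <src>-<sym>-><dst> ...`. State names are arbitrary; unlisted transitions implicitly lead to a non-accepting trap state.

start=q0 accept=q5,q6 q0-0->q1 q0-1->q2 q1-0->q3 q1-1->q4 q2-0->q5 q2-1->q6 q3-0->q3 q3-1->q4 q4-0->q5 q4-1->q6 q5-0->q3 q5-1->q4 q6-0->q5 q6-1->q6

A DFA must remember the last 2 symbols (since which symbol is second-to-last isn't known until the input ends). Use one state per possible window of the last ≤2 symbols; accept from those whose window starts with `1`.
        0   1  
>  q0   q1  q2 
   q1   q3  q4 
   q2   q5  q6 
   q3   q3  q4 
   q4   q5  q6 
 * q5   q3  q4 
 * q6   q5  q6 
(> = start, * = accepting)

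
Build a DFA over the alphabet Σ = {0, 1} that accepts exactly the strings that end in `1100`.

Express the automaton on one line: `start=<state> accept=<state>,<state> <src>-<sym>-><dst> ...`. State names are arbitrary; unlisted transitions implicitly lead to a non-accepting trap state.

start=S0 accept=S4 S0-0->S0 S0-1->S1 S1-0->S0 S1-1->S2 S2-0->S3 S2-1->S2 S3-0->S4 S3-1->S1 S4-0->S0 S4-1->S1

Remember how much of `1100` the current input suffix matches. State S0 means no match yet; S1 means the last symbol is `1`; S2 means the last 2 symbols are `11`; S3 means the last 3 symbols are `110`; S4 means the last 4 symbols are `1100`. Only S4 accepts. On a mismatch, fall back to the longest proper suffix that is still a prefix of `1100`.
5 states suffice.
        0   1  
>  S0   S0  S1 
   S1   S0  S2 
   S2   S3  S2 
   S3   S4  S1 
 * S4   S0  S1 
(> = start, * = accepting)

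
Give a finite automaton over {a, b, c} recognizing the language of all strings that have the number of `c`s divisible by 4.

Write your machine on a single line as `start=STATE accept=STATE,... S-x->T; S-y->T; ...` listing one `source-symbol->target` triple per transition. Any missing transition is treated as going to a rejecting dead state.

start=s0; accept=s0; s0-a->s0; s0-b->s0; s0-c->s1; s1-a->s1; s1-b->s1; s1-c->s2; s2-a->s2; s2-b->s2; s2-c->s3; s3-a->s3; s3-b->s3; s3-c->s0

The only thing that matters is how many `c`s have appeared, reduced mod 4. Use one state per residue: s0 for 0, …, s3 for 3. Reading `c` moves to the next residue; anything else stays put. s0 is accepting.
4 states suffice.
        a   b   c  
>* s0   s0  s0  s1 
   s1   s1  s1  s2 
   s2   s2  s2  s3 
   s3   s3  s3  s0 
(> = start, * = accepting)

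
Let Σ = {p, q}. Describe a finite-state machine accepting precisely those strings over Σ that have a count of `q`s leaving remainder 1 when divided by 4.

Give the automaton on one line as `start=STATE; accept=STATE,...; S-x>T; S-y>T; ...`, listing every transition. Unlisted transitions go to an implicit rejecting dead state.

Keep the running count of `q`s modulo 4: each `q` advances along the cycle A → B → C → D → A while other symbols loop. Accept at B.
With 4 states:
       p  q 
>  A   A  B 
 * B   B  C 
   C   C  D 
   D   D  A 
(> = start, * = accepting)

start=A; accept=B; A-p>A; A-q>B; B-p>B; B-q>C; C-p>C; C-q>D; D-p>D; D-q>A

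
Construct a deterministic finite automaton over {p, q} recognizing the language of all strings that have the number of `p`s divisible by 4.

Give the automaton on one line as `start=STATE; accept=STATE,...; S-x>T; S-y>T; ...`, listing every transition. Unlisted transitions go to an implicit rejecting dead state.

Keep the running count of `p`s modulo 4: each `p` advances along the cycle S0 → S1 → S2 → S3 → S0 while other symbols loop. Accept at S0.
With 4 states:
        p   q  
>* S0   S1  S0 
   S1   S2  S1 
   S2   S3  S2 
   S3   S0  S3 
(> = start, * = accepting)

start=S0; accept=S0; S0-p>S1; S0-q>S0; S1-p>S2; S1-q>S1; S2-p>S3; S2-q>S2; S3-p>S0; S3-q>S3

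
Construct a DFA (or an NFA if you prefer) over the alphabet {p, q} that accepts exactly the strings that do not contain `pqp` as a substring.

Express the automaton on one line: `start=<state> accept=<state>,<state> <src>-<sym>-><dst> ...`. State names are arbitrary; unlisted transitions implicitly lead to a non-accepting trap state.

start=S0 accept=S0,S1,S2 S0-p->S1 S0-q->S0 S1-p->S1 S1-q->S2 S2-p->S3 S2-q->S0 S3-p->S3 S3-q->S3

Track partial matches of the forbidden pattern `pqp`. State S3 is a dead state reached once `pqp` has occurred; every other state accepts. S0 means no part of `pqp` is currently matched.
A 4-state machine:
        p   q  
>* S0   S1  S0 
 * S1   S1  S2 
 * S2   S3  S0 
   S3   S3  S3 
(> = start, * = accepting)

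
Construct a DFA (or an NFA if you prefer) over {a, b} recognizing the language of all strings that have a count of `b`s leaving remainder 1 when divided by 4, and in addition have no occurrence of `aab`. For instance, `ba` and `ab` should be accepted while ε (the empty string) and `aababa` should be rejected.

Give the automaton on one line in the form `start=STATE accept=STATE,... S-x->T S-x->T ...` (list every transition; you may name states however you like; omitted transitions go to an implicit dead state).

Run two small machines in parallel and take their product. The first has 4 states tracking the count of `b`s modulo 4; the second has 4 states tracking partial matches of the forbidden pattern `aab`. A product state is a pair (one from each), accepting exactly when both do. After merging equivalent states the machine shrinks.
A 10-state machine:
        a   b  
>  s0   s1  s2 
   s1   s3  s2 
 * s2   s4  s5 
   s3   s3  s3 
 * s4   s6  s5 
   s5   s7  s8 
 * s6   s6  s3 
   s7   s3  s8 
   s8   s9  s0 
   s9   s3  s0 
(> = start, * = accepting)

start=s0 accept=s2,s4,s6 s0-a->s1 s0-b->s2 s1-a->s3 s1-b->s2 s2-a->s4 s2-b->s5 s3-a->s3 s3-b->s3 s4-a->s6 s4-b->s5 s5-a->s7 s5-b->s8 s6-a->s6 s6-b->s3 s7-a->s3 s7-b->s8 s8-a->s9 s8-b->s0 s9-a->s3 s9-b->s0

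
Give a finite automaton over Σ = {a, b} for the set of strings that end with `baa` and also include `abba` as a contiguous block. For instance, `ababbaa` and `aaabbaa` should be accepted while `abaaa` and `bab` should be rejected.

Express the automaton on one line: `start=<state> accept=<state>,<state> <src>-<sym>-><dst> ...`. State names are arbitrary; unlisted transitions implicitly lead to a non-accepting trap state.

start=S0 accept=S5 S0-a->S1 S0-b->S0 S1-a->S1 S1-b->S2 S2-a->S1 S2-b->S3 S3-a->S4 S3-b->S0 S4-a->S5 S4-b->S6 S5-a->S7 S5-b->S6 S6-a->S4 S6-b->S6 S7-a->S7 S7-b->S6

Handle the two conditions separately and then intersect. The first has 4 states tracking how much of the suffix `baa` has currently been matched; the second has 5 states tracking whether and how much of `abba` has been seen. A product state is a pair (one from each), accepting exactly when both do. Minimizing collapses redundant product states.
        a   b  
>  S0   S1  S0 
   S1   S1  S2 
   S2   S1  S3 
   S3   S4  S0 
   S4   S5  S6 
 * S5   S7  S6 
   S6   S4  S6 
   S7   S7  S6 
(> = start, * = accepting)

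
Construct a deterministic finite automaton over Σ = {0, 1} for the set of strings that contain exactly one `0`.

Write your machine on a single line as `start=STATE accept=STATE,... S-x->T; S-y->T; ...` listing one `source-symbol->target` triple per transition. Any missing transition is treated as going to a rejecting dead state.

Only the number of `0`s matters, and only up to 2. Make a chain s0 → s1 → s2 advanced by each `0` (with s2 absorbing); every other symbol self-loops. The accepting set is {s1}.
With 3 states:
        0   1  
>  s0   s1  s0 
 * s1   s2  s1 
   s2   s2  s2 
(> = start, * = accepting)

start=s0; accept=s1; s0-0->s1; s0-1->s0; s1-0->s2; s1-1->s1; s2-0->s2; s2-1->s2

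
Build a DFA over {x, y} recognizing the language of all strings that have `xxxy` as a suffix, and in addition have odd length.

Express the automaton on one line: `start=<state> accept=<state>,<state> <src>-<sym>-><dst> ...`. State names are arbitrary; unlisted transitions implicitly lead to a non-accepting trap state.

start=q0 accept=q5 q0-x->q1 q0-y->q1 q1-x->q2 q1-y->q0 q2-x->q3 q2-y->q1 q3-x->q4 q3-y->q0 q4-x->q3 q4-y->q5 q5-x->q2 q5-y->q0

Build one automaton per condition and run them in lockstep. One (5 states) tracks how much of the suffix `xxxy` has currently been matched; the other (2 states) tracks the input length modulo 2. Each combined state is a pair, one component from each; accept when both components accept. After merging equivalent states the machine shrinks.
6 states suffice.
        x   y  
>  q0   q1  q1 
   q1   q2  q0 
   q2   q3  q1 
   q3   q4  q0 
   q4   q3  q5 
 * q5   q2  q0 
(> = start, * = accepting)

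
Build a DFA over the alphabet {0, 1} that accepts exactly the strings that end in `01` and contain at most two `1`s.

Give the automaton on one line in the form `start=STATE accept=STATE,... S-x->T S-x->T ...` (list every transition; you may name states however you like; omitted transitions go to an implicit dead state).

Run two small machines in parallel and take their product. The first has 3 states tracking how much of the suffix `01` has currently been matched; the second has 4 states tracking the count of `1`s, saturating at 3. A product state is a pair (one from each), accepting exactly when both do. Equivalent product states are then merged.
        0   1  
>  q0   q1  q2 
   q1   q1  q3 
   q2   q4  q5 
 * q3   q4  q5 
   q4   q4  q6 
   q5   q5  q5 
 * q6   q5  q5 
(> = start, * = accepting)

start=q0 accept=q3,q6 q0-0->q1 q0-1->q2 q1-0->q1 q1-1->q3 q2-0->q4 q2-1->q5 q3-0->q4 q3-1->q5 q4-0->q4 q4-1->q6 q5-0->q5 q5-1->q5 q6-0->q5 q6-1->q5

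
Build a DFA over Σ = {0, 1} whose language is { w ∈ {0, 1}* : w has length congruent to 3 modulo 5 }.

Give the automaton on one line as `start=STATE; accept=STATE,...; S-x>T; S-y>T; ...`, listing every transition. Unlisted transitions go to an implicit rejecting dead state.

Count input length modulo 5: every symbol advances one step around the cycle S0 → S1 → S2 → S3 → S4 → S0. Accept at S3.
        0   1  
>  S0   S1  S1 
   S1   S2  S2 
   S2   S3  S3 
 * S3   S4  S4 
   S4   S0  S0 
(> = start, * = accepting)

start=S0; accept=S3; S0-0>S1; S0-1>S1; S1-0>S2; S1-1>S2; S2-0>S3; S2-1>S3; S3-0>S4; S3-1>S4; S4-0>S0; S4-1>S0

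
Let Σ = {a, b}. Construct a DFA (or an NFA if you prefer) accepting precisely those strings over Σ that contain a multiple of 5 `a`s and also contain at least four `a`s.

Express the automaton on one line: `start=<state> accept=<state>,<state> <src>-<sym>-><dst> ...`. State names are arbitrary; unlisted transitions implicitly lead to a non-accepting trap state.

start=q0 accept=q5 q0-a->q1 q0-b->q0 q1-a->q2 q1-b->q1 q2-a->q3 q2-b->q2 q3-a->q4 q3-b->q3 q4-a->q5 q4-b->q4 q5-a->q1 q5-b->q5

Run two small machines in parallel and take their product. One (5 states) tracks the count of `a`s modulo 5; the other (6 states) tracks the count of `a`s, saturating at 5. Each combined state is a pair, one component from each; accept when both components accept. Minimizing collapses redundant product states.
6 states suffice.
        a   b  
>  q0   q1  q0 
   q1   q2  q1 
   q2   q3  q2 
   q3   q4  q3 
   q4   q5  q4 
 * q5   q1  q5 
(> = start, * = accepting)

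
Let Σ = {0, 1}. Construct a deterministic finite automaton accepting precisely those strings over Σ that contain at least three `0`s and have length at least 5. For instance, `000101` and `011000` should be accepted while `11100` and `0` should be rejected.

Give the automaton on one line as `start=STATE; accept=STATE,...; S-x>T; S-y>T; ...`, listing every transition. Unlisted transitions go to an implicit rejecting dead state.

start=A; accept=L; A-0>B; A-1>C; B-0>D; B-1>E; C-0>E; C-1>F; D-0>G; D-1>H; E-0>H; E-1>I; F-0>I; F-1>F; G-0>J; G-1>J; H-0>J; H-1>K; I-0>K; I-1>I; J-0>L; J-1>L; K-0>L; K-1>K; L-0>L; L-1>L

Handle the two conditions separately and then intersect. The first has 5 states tracking the count of `0`s, saturating at 4; the second has 7 states tracking the input length, saturating at 6. A product state is a pair (one from each), accepting exactly when both do. Minimizing collapses redundant product states.
With 12 states:
       0  1 
>  A   B  C 
   B   D  E 
   C   E  F 
   D   G  H 
   E   H  I 
   F   I  F 
   G   J  J 
   H   J  K 
   I   K  I 
   J   L  L 
   K   L  K 
 * L   L  L 
(> = start, * = accepting)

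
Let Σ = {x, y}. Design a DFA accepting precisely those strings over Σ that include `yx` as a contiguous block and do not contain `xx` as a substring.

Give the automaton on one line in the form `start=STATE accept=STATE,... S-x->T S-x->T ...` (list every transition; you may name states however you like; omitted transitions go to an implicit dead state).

Run two small machines in parallel and take their product. The first has 3 states tracking whether and how much of `yx` has been seen; the second has 3 states tracking partial matches of the forbidden pattern `xx`. A product state is a pair (one from each), accepting exactly when both do. Minimizing collapses redundant product states.
A 6-state machine:
        x   y  
>  q0   q1  q2 
   q1   q3  q2 
   q2   q4  q2 
   q3   q3  q3 
 * q4   q3  q5 
 * q5   q4  q5 
(> = start, * = accepting)

start=q0 accept=q4,q5 q0-x->q1 q0-y->q2 q1-x->q3 q1-y->q2 q2-x->q4 q2-y->q2 q3-x->q3 q3-y->q3 q4-x->q3 q4-y->q5 q5-x->q4 q5-y->q5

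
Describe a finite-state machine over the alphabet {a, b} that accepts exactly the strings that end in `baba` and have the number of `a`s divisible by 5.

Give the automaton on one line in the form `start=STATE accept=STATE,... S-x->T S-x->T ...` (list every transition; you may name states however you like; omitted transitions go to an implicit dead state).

start=q0 accept=q8 q0-a->q1 q0-b->q0 q1-a->q2 q1-b->q1 q2-a->q3 q2-b->q2 q3-a->q4 q3-b->q5 q4-a->q0 q4-b->q4 q5-a->q6 q5-b->q5 q6-a->q0 q6-b->q7 q7-a->q8 q7-b->q4 q8-a->q1 q8-b->q0

Run two small machines in parallel and take their product. The first has 5 states tracking how much of the suffix `baba` has currently been matched; the second has 5 states tracking the count of `a`s modulo 5. A product state is a pair (one from each), accepting exactly when both do. After merging equivalent states the machine shrinks.
9 states suffice.
        a   b  
>  q0   q1  q0 
   q1   q2  q1 
   q2   q3  q2 
   q3   q4  q5 
   q4   q0  q4 
   q5   q6  q5 
   q6   q0  q7 
   q7   q8  q4 
 * q8   q1  q0 
(> = start, * = accepting)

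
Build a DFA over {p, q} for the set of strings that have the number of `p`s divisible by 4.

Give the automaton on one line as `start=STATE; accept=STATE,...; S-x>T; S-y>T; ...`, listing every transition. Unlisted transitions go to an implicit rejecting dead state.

start=A; accept=A; A-p>B; A-q>A; B-p>C; B-q>B; C-p>D; C-q>C; D-p>A; D-q>D

The only thing that matters is how many `p`s have appeared, reduced mod 4. Use one state per residue: A for 0, …, D for 3. Reading `p` moves to the next residue; anything else stays put. A is accepting.
       p  q 
>* A   B  A 
   B   C  B 
   C   D  C 
   D   A  D 
(> = start, * = accepting)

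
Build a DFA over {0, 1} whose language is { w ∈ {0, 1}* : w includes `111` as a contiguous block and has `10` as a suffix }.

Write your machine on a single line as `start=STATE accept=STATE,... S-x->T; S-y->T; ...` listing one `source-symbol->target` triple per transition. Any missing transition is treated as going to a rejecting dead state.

Run two small machines in parallel and take their product. One (4 states) tracks whether and how much of `111` has been seen; the other (3 states) tracks how much of the suffix `10` has currently been matched. Each combined state is a pair, one component from each; accept when both components accept.
With 7 states:
       0  1 
>  A   A  B 
   B   C  D 
   C   A  B 
   D   C  E 
   E   F  E 
 * F   G  E 
   G   G  E 
(> = start, * = accepting)

start=A; accept=F; A-0->A; A-1->B; B-0->C; B-1->D; C-0->A; C-1->B; D-0->C; D-1->E; E-0->F; E-1->E; F-0->G; F-1->E; G-0->G; G-1->E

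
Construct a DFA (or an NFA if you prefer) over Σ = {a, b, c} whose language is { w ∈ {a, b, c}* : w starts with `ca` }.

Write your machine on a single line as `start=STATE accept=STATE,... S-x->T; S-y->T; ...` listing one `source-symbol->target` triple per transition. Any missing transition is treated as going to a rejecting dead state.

Walk along `ca` while the input agrees: from s0 take `c` to s1, and so on. Any deviation drops to the rejecting sink s3. Once s2 is reached the prefix is confirmed and every continuation is accepted.
4 states suffice.
        a   b   c  
>  s0   s3  s3  s1 
   s1   s2  s3  s3 
 * s2   s2  s2  s2 
   s3   s3  s3  s3 
(> = start, * = accepting)

start=s0; accept=s2; s0-a->s3; s0-b->s3; s0-c->s1; s1-a->s2; s1-b->s3; s1-c->s3; s2-a->s2; s2-b->s2; s2-c->s2; s3-a->s3; s3-b->s3; s3-c->s3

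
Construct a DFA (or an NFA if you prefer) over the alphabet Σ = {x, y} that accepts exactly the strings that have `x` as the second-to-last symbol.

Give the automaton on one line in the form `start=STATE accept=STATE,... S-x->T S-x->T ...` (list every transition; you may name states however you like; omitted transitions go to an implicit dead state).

Because acceptance depends on a position counted from the end, the machine has to buffer the most recent 2 symbols. Make each state the string of the last up-to-2 symbols read; on input `x` shift the window left and append `x`. Accept when the buffered window has length 2 and begins with `x`.
A 7-state machine:
        x   y  
>  q0   q1  q2 
   q1   q3  q4 
   q2   q5  q6 
 * q3   q3  q4 
 * q4   q5  q6 
   q5   q3  q4 
   q6   q5  q6 
(> = start, * = accepting)

start=q0 accept=q3,q4 q0-x->q1 q0-y->q2 q1-x->q3 q1-y->q4 q2-x->q5 q2-y->q6 q3-x->q3 q3-y->q4 q4-x->q5 q4-y->q6 q5-x->q3 q5-y->q4 q6-x->q5 q6-y->q6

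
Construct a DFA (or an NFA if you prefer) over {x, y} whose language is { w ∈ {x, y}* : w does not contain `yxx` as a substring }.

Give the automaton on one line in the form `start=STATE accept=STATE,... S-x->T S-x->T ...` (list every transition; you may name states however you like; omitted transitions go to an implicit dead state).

This is the complement of 'contains `yxx`'. Use the same substring-matching states — S0 through S3 holding how much of `yxx` has just been matched — but flip the accepting set: everything except the trap S3 accepts.
        x   y  
>* S0   S0  S1 
 * S1   S2  S1 
 * S2   S3  S1 
   S3   S3  S3 
(> = start, * = accepting)

start=S0 accept=S0,S1,S2 S0-x->S0 S0-y->S1 S1-x->S2 S1-y->S1 S2-x->S3 S2-y->S1 S3-x->S3 S3-y->S3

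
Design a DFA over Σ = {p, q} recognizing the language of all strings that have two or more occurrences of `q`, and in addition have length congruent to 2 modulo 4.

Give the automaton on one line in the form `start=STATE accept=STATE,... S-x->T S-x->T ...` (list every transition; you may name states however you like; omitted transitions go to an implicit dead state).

start=s0 accept=s5,s15 s0-p->s1 s0-q->s2 s1-p->s3 s1-q->s4 s2-p->s4 s2-q->s5 s3-p->s6 s3-q->s7 s4-p->s7 s4-q->s8 s5-p->s8 s5-q->s9 s6-p->s0 s6-q->s10 s7-p->s10 s7-q->s11 s8-p->s11 s8-q->s12 s9-p->s12 s9-q->s12 s10-p->s2 s10-q->s13 s11-p->s13 s11-q->s14 s12-p->s14 s12-q->s14 s13-p->s5 s13-q->s15 s14-p->s15 s14-q->s15 s15-p->s9 s15-q->s9

Build one automaton per condition and run them in lockstep. The first has 4 states tracking the count of `q`s, saturating at 3; the second has 4 states tracking the input length modulo 4. A product state is a pair (one from each), accepting exactly when both do.
16 states suffice.
          p    q  
>  s0     s1   s2 
   s1     s3   s4 
   s2     s4   s5 
   s3     s6   s7 
   s4     s7   s8 
 * s5     s8   s9 
   s6     s0  s10 
   s7    s10  s11 
   s8    s11  s12 
   s9    s12  s12 
   s10    s2  s13 
   s11   s13  s14 
   s12   s14  s14 
   s13    s5  s15 
   s14   s15  s15 
 * s15    s9   s9 
(> = start, * = accepting)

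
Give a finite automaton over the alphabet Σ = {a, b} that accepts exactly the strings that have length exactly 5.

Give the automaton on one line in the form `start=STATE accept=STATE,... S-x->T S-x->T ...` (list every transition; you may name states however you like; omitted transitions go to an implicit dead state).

We only need to distinguish lengths 0, 1, …, 5, and '>5'. Chain q0 → q1 → q2 → q3 → q4 → q5 → q6 on every symbol, with q6 looping. Accepting states: {q5}.
A 7-state machine:
        a   b  
>  q0   q1  q1 
   q1   q2  q2 
   q2   q3  q3 
   q3   q4  q4 
   q4   q5  q5 
 * q5   q6  q6 
   q6   q6  q6 
(> = start, * = accepting)

start=q0 accept=q5 q0-a->q1 q0-b->q1 q1-a->q2 q1-b->q2 q2-a->q3 q2-b->q3 q3-a->q4 q3-b->q4 q4-a->q5 q4-b->q5 q5-a->q6 q5-b->q6 q6-a->q6 q6-b->q6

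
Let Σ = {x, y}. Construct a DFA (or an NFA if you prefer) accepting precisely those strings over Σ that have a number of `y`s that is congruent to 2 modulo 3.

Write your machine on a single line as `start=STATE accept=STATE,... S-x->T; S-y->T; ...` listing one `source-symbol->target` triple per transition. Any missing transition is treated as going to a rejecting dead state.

Keep the running count of `y`s modulo 3: each `y` advances along the cycle S0 → S1 → S2 → S0 while other symbols loop. Accept at S2.
With 3 states:
        x   y  
>  S0   S0  S1 
   S1   S1  S2 
 * S2   S2  S0 
(> = start, * = accepting)

start=S0; accept=S2; S0-x->S0; S0-y->S1; S1-x->S1; S1-y->S2; S2-x->S2; S2-y->S0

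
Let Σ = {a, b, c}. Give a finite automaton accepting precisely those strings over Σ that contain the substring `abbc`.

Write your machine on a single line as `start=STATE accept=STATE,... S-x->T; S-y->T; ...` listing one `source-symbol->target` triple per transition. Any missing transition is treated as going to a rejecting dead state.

start=q0; accept=q4; q0-a->q1; q0-b->q0; q0-c->q0; q1-a->q1; q1-b->q2; q1-c->q0; q2-a->q1; q2-b->q3; q2-c->q0; q3-a->q1; q3-b->q0; q3-c->q4; q4-a->q4; q4-b->q4; q4-c->q4

States q0..q3 record the length of the longest prefix of `abbc` that matches the current input suffix. Reaching q4 means `abbc` has been seen, and we stay there forever. Accept from q4.
5 states suffice.
        a   b   c  
>  q0   q1  q0  q0 
   q1   q1  q2  q0 
   q2   q1  q3  q0 
   q3   q1  q0  q4 
 * q4   q4  q4  q4 
(> = start, * = accepting)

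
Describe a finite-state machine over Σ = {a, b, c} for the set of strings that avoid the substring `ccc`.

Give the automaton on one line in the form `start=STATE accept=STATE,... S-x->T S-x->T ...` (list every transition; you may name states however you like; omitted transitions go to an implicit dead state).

Track partial matches of the forbidden pattern `ccc`. State S3 is a dead state reached once `ccc` has occurred; every other state accepts. S0 means no part of `ccc` is currently matched.
A 4-state machine:
        a   b   c  
>* S0   S0  S0  S1 
 * S1   S0  S0  S2 
 * S2   S0  S0  S3 
   S3   S3  S3  S3 
(> = start, * = accepting)

start=S0 accept=S0,S1,S2 S0-a->S0 S0-b->S0 S0-c->S1 S1-a->S0 S1-b->S0 S1-c->S2 S2-a->S0 S2-b->S0 S2-c->S3 S3-a->S3 S3-b->S3 S3-c->S3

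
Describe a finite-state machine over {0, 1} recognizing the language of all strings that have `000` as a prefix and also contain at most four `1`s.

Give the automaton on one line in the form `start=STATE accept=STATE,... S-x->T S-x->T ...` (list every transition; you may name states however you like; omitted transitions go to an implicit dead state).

Build one automaton per condition and run them in lockstep. One (5 states) tracks whether the input so far still matches the prefix `000`; the other (6 states) tracks the count of `1`s, saturating at 5. Each combined state is a pair, one component from each; accept when both components accept. Minimizing collapses redundant product states.
9 states suffice.
        0   1  
>  q0   q1  q2 
   q1   q3  q2 
   q2   q2  q2 
   q3   q4  q2 
 * q4   q4  q5 
 * q5   q5  q6 
 * q6   q6  q7 
 * q7   q7  q8 
 * q8   q8  q2 
(> = start, * = accepting)

start=q0 accept=q4,q5,q6,q7,q8 q0-0->q1 q0-1->q2 q1-0->q3 q1-1->q2 q2-0->q2 q2-1->q2 q3-0->q4 q3-1->q2 q4-0->q4 q4-1->q5 q5-0->q5 q5-1->q6 q6-0->q6 q6-1->q7 q7-0->q7 q7-1->q8 q8-0->q8 q8-1->q2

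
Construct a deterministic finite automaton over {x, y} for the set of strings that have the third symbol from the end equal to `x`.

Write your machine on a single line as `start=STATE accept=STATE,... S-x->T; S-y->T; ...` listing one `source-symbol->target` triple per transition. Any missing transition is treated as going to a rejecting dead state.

A DFA must remember the last 3 symbols (since which symbol is third-to-last isn't known until the input ends). Use one state per possible window of the last ≤3 symbols; accept from those whose window starts with `x`.
With 15 states:
          x    y  
>  q0     q1   q2 
   q1     q3   q4 
   q2     q5   q6 
   q3     q7   q8 
   q4     q9  q10 
   q5    q11  q12 
   q6    q13  q14 
 * q7     q7   q8 
 * q8     q9  q10 
 * q9    q11  q12 
 * q10   q13  q14 
   q11    q7   q8 
   q12    q9  q10 
   q13   q11  q12 
   q14   q13  q14 
(> = start, * = accepting)

start=q0; accept=q7,q8,q9,q10; q0-x->q1; q0-y->q2; q1-x->q3; q1-y->q4; q2-x->q5; q2-y->q6; q3-x->q7; q3-y->q8; q4-x->q9; q4-y->q10; q5-x->q11; q5-y->q12; q6-x->q13; q6-y->q14; q7-x->q7; q7-y->q8; q8-x->q9; q8-y->q10; q9-x->q11; q9-y->q12; q10-x->q13; q10-y->q14; q11-x->q7; q11-y->q8; q12-x->q9; q12-y->q10; q13-x->q11; q13-y->q12; q14-x->q13; q14-y->q14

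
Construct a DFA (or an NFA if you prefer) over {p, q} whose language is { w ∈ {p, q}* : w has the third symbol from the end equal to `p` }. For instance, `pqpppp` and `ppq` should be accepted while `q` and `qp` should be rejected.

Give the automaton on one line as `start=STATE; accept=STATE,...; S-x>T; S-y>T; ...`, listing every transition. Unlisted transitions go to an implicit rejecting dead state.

A DFA must remember the last 3 symbols (since which symbol is third-to-last isn't known until the input ends). Use one state per possible window of the last ≤3 symbols; accept from those whose window starts with `p`.
15 states suffice.
          p    q  
>  S0     S1   S2 
   S1     S3   S4 
   S2     S5   S6 
   S3     S7   S8 
   S4     S9  S10 
   S5    S11  S12 
   S6    S13  S14 
 * S7     S7   S8 
 * S8     S9  S10 
 * S9    S11  S12 
 * S10   S13  S14 
   S11    S7   S8 
   S12    S9  S10 
   S13   S11  S12 
   S14   S13  S14 
(> = start, * = accepting)

start=S0; accept=S7,S8,S9,S10; S0-p>S1; S0-q>S2; S1-p>S3; S1-q>S4; S2-p>S5; S2-q>S6; S3-p>S7; S3-q>S8; S4-p>S9; S4-q>S10; S5-p>S11; S5-q>S12; S6-p>S13; S6-q>S14; S7-p>S7; S7-q>S8; S8-p>S9; S8-q>S10; S9-p>S11; S9-q>S12; S10-p>S13; S10-q>S14; S11-p>S7; S11-q>S8; S12-p>S9; S12-q>S10; S13-p>S11; S13-q>S12; S14-p>S13; S14-q>S14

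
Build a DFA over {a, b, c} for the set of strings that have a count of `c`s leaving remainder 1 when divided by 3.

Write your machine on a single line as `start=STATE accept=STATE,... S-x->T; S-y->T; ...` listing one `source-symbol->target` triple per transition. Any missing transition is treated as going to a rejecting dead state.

The only thing that matters is how many `c`s have appeared, reduced mod 3. Use one state per residue: s0 for 0, …, s2 for 2. Reading `c` moves to the next residue; anything else stays put. s1 is accepting.
A 3-state machine:
        a   b   c  
>  s0   s0  s0  s1 
 * s1   s1  s1  s2 
   s2   s2  s2  s0 
(> = start, * = accepting)

start=s0; accept=s1; s0-a->s0; s0-b->s0; s0-c->s1; s1-a->s1; s1-b->s1; s1-c->s2; s2-a->s2; s2-b->s2; s2-c->s0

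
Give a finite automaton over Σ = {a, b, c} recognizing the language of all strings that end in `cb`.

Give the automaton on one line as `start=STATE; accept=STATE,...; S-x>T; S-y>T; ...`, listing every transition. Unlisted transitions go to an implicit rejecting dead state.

Remember how much of `cb` the current input suffix matches. State q0 means no match yet; q1 means the last symbol is `c`; q2 means the last 2 symbols are `cb`. Only q2 accepts. On a mismatch, fall back to the longest proper suffix that is still a prefix of `cb`.
A 3-state machine:
        a   b   c  
>  q0   q0  q0  q1 
   q1   q0  q2  q1 
 * q2   q0  q0  q1 
(> = start, * = accepting)

start=q0; accept=q2; q0-a>q0; q0-b>q0; q0-c>q1; q1-a>q0; q1-b>q2; q1-c>q1; q2-a>q0; q2-b>q0; q2-c>q1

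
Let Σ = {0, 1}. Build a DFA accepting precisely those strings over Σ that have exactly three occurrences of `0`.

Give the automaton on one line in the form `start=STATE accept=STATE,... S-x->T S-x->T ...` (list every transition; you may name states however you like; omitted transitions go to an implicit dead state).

start=S0 accept=S3 S0-0->S1 S0-1->S0 S1-0->S2 S1-1->S1 S2-0->S3 S2-1->S2 S3-0->S4 S3-1->S3 S4-0->S4 S4-1->S4

Count `0`s, saturating at 4: states S0 through S3 mean 0 through 3 `0`s seen; S4 means more than 3. Each `0` increments (capped at S4); other symbols loop. Accept from {S3}.
A 5-state machine:
        0   1  
>  S0   S1  S0 
   S1   S2  S1 
   S2   S3  S2 
 * S3   S4  S3 
   S4   S4  S4 
(> = start, * = accepting)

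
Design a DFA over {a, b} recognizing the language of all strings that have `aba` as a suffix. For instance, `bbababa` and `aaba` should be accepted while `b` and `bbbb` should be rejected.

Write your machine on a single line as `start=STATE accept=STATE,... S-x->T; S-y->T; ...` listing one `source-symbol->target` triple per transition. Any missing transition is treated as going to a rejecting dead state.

start=s0; accept=s3; s0-a->s1; s0-b->s0; s1-a->s1; s1-b->s2; s2-a->s3; s2-b->s0; s3-a->s1; s3-b->s2

Remember how much of `aba` the current input suffix matches. State s0 means no match yet; s1 means the last symbol is `a`; s2 means the last 2 symbols are `ab`; s3 means the last 3 symbols are `aba`. Only s3 accepts. On a mismatch, fall back to the longest proper suffix that is still a prefix of `aba`.
A 4-state machine:
        a   b  
>  s0   s1  s0 
   s1   s1  s2 
   s2   s3  s0 
 * s3   s1  s2 
(> = start, * = accepting)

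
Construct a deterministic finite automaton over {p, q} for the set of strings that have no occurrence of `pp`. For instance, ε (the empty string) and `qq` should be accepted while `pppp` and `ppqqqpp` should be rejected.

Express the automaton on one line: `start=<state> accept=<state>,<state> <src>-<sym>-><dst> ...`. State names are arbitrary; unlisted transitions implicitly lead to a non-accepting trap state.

This is the complement of 'contains `pp`'. Use the same substring-matching states — S0 through S2 holding how much of `pp` has just been matched — but flip the accepting set: everything except the trap S2 accepts.
A 3-state machine:
        p   q  
>* S0   S1  S0 
 * S1   S2  S0 
   S2   S2  S2 
(> = start, * = accepting)

start=S0 accept=S0,S1 S0-p->S1 S0-q->S0 S1-p->S2 S1-q->S0 S2-p->S2 S2-q->S2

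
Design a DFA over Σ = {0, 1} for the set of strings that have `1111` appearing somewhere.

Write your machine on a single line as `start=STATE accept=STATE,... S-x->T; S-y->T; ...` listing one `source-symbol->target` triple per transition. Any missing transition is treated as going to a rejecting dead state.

start=s0; accept=s4; s0-0->s0; s0-1->s1; s1-0->s0; s1-1->s2; s2-0->s0; s2-1->s3; s3-0->s0; s3-1->s4; s4-0->s4; s4-1->s4

Track how much of `1111` has been matched so far: state s0 is no progress, s4 is the absorbing accept state reached once `1111` has occurred. Intermediate states record partial matches; on a mismatch, fall back to the longest reusable overlap.
A 5-state machine:
        0   1  
>  s0   s0  s1 
   s1   s0  s2 
   s2   s0  s3 
   s3   s0  s4 
 * s4   s4  s4 
(> = start, * = accepting)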